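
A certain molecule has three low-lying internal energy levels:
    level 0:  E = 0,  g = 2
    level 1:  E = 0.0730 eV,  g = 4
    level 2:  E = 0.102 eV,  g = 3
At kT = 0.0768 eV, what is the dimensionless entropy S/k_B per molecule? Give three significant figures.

2.05

Eᵢ/kT = 0, 0.95052, 1.3281.
Z = Σ gᵢe^(−Eᵢ/kT) = 2·e^(−0) + 4·e^(−0.95052) + 3·e^(−1.3281) = 2.0000 + 1.5462 + 0.79494 = 4.3411.
⟨E⟩ = Σ EᵢPᵢ = 0.044679 eV.
S/k_B = ln Z + ⟨E⟩/kT = ln(4.3411) + 0.044679/0.0768 = 1.4681 + 0.58176 = 2.05.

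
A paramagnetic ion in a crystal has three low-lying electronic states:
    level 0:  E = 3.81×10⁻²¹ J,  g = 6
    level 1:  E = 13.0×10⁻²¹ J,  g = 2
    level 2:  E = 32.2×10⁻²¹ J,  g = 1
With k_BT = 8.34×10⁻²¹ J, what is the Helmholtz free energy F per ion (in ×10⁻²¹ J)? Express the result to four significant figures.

-12.05 ×10⁻²¹ J

Eᵢ/kT = 0.456835, 1.55875, 3.86091.
Z = Σ gᵢe^(−Eᵢ/kT) = 6·e^(−0.456835) + 2·e^(−1.55875) + 1·e^(−3.86091) = 3.79971 + 0.420798 + 0.0210488 = 4.24156.
F = −kT ln Z = −8.34 × ln(4.24156) = −8.34 × 1.44493 = -12.05 ×10⁻²¹ J.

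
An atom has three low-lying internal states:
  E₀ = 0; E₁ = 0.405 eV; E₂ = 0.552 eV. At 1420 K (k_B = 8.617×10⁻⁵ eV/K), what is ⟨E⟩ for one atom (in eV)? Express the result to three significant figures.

0.0199 eV

k_BT = 8.617×10⁻⁵ × 1420 K = 0.12236 eV.
Eᵢ/kT = 0, 3.3099, 4.5113.
Z = Σ e^(−Eᵢ/kT) = e^(−0) + e^(−3.3099) + e^(−4.5113) = 1.0000 + 0.036520 + 0.010984 = 1.0475.
⟨E⟩ = Σ Eᵢ e^(−Eᵢ/kT) / Z = (0·1.0000 + 0.405·0.036520 + 0.552·0.010984) / 1.0475 = 0.0199 eV.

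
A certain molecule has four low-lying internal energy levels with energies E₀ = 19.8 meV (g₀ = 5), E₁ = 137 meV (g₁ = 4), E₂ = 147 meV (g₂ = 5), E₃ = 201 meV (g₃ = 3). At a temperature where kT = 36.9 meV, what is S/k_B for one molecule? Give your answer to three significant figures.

1.90

Eᵢ/kT = 0.53659, 3.7127, 3.9837, 5.4472.
Z = Σ gᵢe^(−Eᵢ/kT) = 5·e^(−0.53659) + 4·e^(−3.7127) + 5·e^(−3.9837) + 3·e^(−5.4472) = 2.9237 + 0.097646 + 0.093083 + 0.012925 = 3.1274.
⟨E⟩ = Σ EᵢPᵢ = 27.994 meV.
S/k_B = ln Z + ⟨E⟩/kT = ln(3.1274) + 27.994/36.9 = 1.1402 + 0.75864 = 1.90.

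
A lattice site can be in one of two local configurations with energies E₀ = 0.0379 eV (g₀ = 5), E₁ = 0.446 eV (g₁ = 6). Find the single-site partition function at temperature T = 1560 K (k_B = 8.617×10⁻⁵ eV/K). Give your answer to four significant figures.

k_BT = 8.617×10⁻⁵ × 1560 K = 0.134425 eV.
Eᵢ/kT = 0.281942, 3.31784.
Z = Σ gᵢe^(−Eᵢ/kT) = 5·e^(−0.281942) + 6·e^(−3.31784) = 3.77159 + 0.217386 = 3.98898.

Z = 3.989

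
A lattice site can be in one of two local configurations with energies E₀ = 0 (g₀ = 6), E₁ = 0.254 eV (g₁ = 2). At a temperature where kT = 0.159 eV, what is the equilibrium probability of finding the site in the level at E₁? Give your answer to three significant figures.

0.0632

Eᵢ/kT = 0, 1.5975.
Z = Σ gᵢe^(−Eᵢ/kT) = 6·e^(−0) + 2·e^(−1.5975) = 6.0000 + 0.40480 = 6.4048.
P₁ = g₁ e^(−E₁/kT) / Z = 0.40480/6.4048 = 0.0632.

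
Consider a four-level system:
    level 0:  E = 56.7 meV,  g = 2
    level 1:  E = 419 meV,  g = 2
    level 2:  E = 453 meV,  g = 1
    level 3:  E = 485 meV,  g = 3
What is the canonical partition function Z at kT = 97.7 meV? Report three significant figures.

Eᵢ/kT = 0.58035, 4.2886, 4.6366, 4.9642.
Z = Σ gᵢe^(−Eᵢ/kT) = 2·e^(−0.58035) + 2·e^(−4.2886) + 1·e^(−4.6366) + 3·e^(−4.9642) = 1.1194 + 0.027448 + 0.0096906 + 0.020951 = 1.1775.

Z = 1.18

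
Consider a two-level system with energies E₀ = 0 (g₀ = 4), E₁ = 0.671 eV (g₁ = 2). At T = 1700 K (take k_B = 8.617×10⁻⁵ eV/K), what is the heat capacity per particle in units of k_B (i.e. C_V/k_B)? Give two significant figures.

0.11

k_BT = 8.617×10⁻⁵ × 1700 K = 0.1465 eV.
Eᵢ/kT = 0, 4.580.
Z = Σ gᵢe^(−Eᵢ/kT) = 4·e^(−0) + 2·e^(−4.580) = 4.000 + 0.02051 = 4.021.
⟨E⟩ = 0.003423 eV, ⟨E²⟩ = 0.002297 eV².
C_V/k_B = (⟨E²⟩ − ⟨E⟩²)/(kT)² = (0.002297 − 0.00001172)/0.02146 = 0.11.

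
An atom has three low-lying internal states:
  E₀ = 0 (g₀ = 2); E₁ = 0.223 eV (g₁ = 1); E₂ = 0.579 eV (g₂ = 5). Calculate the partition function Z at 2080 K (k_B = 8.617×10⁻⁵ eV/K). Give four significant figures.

Z = 2.486

k_BT = 8.617×10⁻⁵ × 2080 K = 0.179234 eV.
Eᵢ/kT = 0, 1.24418, 3.23041.
Z = Σ gᵢe^(−Eᵢ/kT) = 2·e^(−0) + 1·e^(−1.24418) + 5·e^(−3.23041) = 2.00000 + 0.288177 + 0.197706 = 2.48588.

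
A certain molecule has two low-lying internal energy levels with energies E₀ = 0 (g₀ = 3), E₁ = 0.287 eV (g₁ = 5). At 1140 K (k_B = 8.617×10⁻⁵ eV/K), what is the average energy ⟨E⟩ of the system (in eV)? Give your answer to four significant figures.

0.02364 eV

k_BT = 8.617×10⁻⁵ × 1140 K = 0.0982338 eV.
Eᵢ/kT = 0, 2.92160.
Z = Σ gᵢe^(−Eᵢ/kT) = 3·e^(−0) + 5·e^(−2.92160) = 3.00000 + 0.269237 = 3.26924.
⟨E⟩ = Σ Eᵢ gᵢe^(−Eᵢ/kT) / Z = (0·3.00000 + 0.287·0.269237) / 3.26924 = 0.02364 eV.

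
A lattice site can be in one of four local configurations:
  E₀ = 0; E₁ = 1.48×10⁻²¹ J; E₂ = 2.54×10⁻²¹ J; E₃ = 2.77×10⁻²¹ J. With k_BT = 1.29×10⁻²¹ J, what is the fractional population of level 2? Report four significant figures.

Eᵢ/kT = 0, 1.14729, 1.96899, 2.14729.
Z = Σ e^(−Eᵢ/kT) = e^(−0) + e^(−1.14729) + e^(−1.96899) + e^(−2.14729) = 1.00000 + 0.317496 + 0.139598 + 0.116800 = 1.57389.
P₂ = e^(−E₂/kT) / Z = 0.139598/1.57389 = 0.08870.

0.08870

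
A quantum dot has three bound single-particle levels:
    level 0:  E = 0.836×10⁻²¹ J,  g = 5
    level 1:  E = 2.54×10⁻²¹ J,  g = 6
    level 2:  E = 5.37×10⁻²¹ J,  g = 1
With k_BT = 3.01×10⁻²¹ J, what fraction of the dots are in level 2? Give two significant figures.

Eᵢ/kT = 0.2777, 0.8439, 1.784.
Z = Σ gᵢe^(−Eᵢ/kT) = 5·e^(−0.2777) + 6·e^(−0.8439) + 1·e^(−1.784) = 3.788 + 2.580 + 0.1680 = 6.536.
P₂ = g₂ e^(−E₂/kT) / Z = 0.1680/6.536 = 0.026.

0.026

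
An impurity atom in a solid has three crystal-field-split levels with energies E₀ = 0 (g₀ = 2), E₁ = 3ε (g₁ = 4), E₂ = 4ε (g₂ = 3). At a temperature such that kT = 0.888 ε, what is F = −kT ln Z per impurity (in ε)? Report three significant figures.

Eᵢ/kT = 0, 3.3784, 4.5045.
Z = Σ gᵢe^(−Eᵢ/kT) = 2·e^(−0) + 4·e^(−3.3784) + 3·e^(−4.5045) = 2.0000 + 0.13641 + 0.033177 = 2.1696.
F = −kT ln Z = −0.888 × ln(2.1696) = −0.888 × 0.77454 = -0.688 ε.

-0.688 ε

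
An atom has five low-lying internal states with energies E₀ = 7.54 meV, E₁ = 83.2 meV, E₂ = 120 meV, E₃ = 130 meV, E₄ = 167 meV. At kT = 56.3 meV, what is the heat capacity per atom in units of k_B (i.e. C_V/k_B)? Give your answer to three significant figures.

0.853

Eᵢ/kT = 0.13393, 1.4778, 2.1314, 2.3091, 2.9663.
Z = Σ e^(−Eᵢ/kT) = e^(−0.13393) + e^(−1.4778) + e^(−2.1314) + e^(−2.3091) + e^(−2.9663) = 0.87465 + 0.22814 + 0.11867 + 0.099351 + 0.051493 = 1.3723.
⟨E⟩ = 44.692 meV, ⟨E²⟩ = 4702.3 meV².
C_V/k_B = (⟨E²⟩ − ⟨E⟩²)/(kT)² = (4702.3 − 1997.4)/3169.7 = 0.853.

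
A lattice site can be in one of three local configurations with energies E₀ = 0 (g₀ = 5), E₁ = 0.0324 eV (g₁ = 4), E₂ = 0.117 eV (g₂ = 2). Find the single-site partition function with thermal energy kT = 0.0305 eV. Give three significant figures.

Z = 6.43

Eᵢ/kT = 0, 1.0623, 3.8361.
Z = Σ gᵢe^(−Eᵢ/kT) = 5·e^(−0) + 4·e^(−1.0623) + 2·e^(−3.8361) = 5.0000 + 1.3826 + 0.043155 = 6.4258.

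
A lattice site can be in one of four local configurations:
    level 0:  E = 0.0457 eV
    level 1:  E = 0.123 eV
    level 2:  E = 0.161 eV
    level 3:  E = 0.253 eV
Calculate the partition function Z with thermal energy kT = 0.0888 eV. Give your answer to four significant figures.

Eᵢ/kT = 0.514640, 1.38514, 1.81306, 2.84910.
Z = Σ e^(−Eᵢ/kT) = e^(−0.514640) + e^(−1.38514) + e^(−1.81306) + e^(−2.84910) = 0.597716 + 0.250289 + 0.163154 + 0.0578964 = 1.06906.

Z = 1.069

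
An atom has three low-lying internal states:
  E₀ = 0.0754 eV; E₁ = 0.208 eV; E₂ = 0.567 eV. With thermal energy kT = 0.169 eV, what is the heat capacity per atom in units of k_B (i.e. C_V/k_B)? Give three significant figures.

Eᵢ/kT = 0.44615, 1.2308, 3.3550.
Z = Σ e^(−Eᵢ/kT) = e^(−0.44615) + e^(−1.2308) + e^(−3.3550) = 0.64009 + 0.29206 + 0.034909 = 0.96706.
⟨E⟩ = 0.13319 eV, ⟨E²⟩ = 0.028434 eV².
C_V/k_B = (⟨E²⟩ − ⟨E⟩²)/(kT)² = (0.028434 − 0.017740)/0.028561 = 0.374.

0.374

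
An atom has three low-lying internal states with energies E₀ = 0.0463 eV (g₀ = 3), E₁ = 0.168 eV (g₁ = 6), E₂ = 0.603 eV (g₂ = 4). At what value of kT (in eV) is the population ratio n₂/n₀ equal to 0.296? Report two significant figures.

n₂/n₀ = (g₂/g₀) exp[−(E₂−E₀)/kT] = 0.296.
⇒ (E₂−E₀)/kT = ln((4/3)/0.296) = ln(4.505) = 1.505.
kT = 0.5567 eV / 1.505 = 0.37 eV.

0.37 eV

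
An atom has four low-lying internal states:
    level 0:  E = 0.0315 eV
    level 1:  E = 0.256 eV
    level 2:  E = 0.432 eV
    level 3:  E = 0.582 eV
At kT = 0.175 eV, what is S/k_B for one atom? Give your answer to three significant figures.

0.860

Eᵢ/kT = 0.18000, 1.4629, 2.4686, 3.3257.
Z = Σ e^(−Eᵢ/kT) = e^(−0.18000) + e^(−1.4629) + e^(−2.4686) + e^(−3.3257) = 0.83527 + 0.23156 + 0.084703 + 0.035947 = 1.1875.
⟨E⟩ = Σ EᵢPᵢ = 0.12051 eV.
S/k_B = ln Z + ⟨E⟩/kT = ln(1.1875) + 0.12051/0.175 = 0.17185 + 0.68863 = 0.860.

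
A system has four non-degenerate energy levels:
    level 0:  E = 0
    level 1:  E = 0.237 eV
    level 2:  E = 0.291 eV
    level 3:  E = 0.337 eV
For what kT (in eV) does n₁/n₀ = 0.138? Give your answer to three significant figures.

0.120 eV

n₁/n₀ = exp[−(E₁−E₀)/kT] = 0.138.
⇒ (E₁−E₀)/kT = ln(1/0.138) = ln(7.2464) = 1.9805.
kT = 0.237 eV / 1.9805 = 0.120 eV.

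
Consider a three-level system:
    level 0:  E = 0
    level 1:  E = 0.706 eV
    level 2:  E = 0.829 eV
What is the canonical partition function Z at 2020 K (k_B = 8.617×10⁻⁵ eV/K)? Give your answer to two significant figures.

Z = 1.0

k_BT = 8.617×10⁻⁵ × 2020 K = 0.1741 eV.
Eᵢ/kT = 0, 4.055, 4.762.
Z = Σ e^(−Eᵢ/kT) = e^(−0) + e^(−4.055) + e^(−4.762) = 1.000 + 0.01734 + 0.008548 = 1.026.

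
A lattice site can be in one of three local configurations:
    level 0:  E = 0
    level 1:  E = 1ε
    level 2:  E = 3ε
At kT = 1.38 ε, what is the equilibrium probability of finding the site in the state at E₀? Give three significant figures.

Eᵢ/kT = 0, 0.72464, 2.1739.
Z = Σ e^(−Eᵢ/kT) = e^(−0) + e^(−0.72464) + e^(−2.1739) = 1.0000 + 0.48450 + 0.11373 = 1.5982.
P₀ = e^(−E₀/kT) / Z = 1.0000/1.5982 = 0.626.

0.626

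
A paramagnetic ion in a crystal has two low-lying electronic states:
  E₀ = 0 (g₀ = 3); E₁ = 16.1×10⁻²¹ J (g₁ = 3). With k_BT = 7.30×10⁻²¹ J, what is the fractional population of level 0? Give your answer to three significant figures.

0.901

Eᵢ/kT = 0, 2.2055.
Z = Σ gᵢe^(−Eᵢ/kT) = 3·e^(−0) + 3·e^(−2.2055) = 3.0000 + 0.33059 = 3.3306.
P₀ = g₀ e^(−E₀/kT) / Z = 3.0000/3.3306 = 0.901.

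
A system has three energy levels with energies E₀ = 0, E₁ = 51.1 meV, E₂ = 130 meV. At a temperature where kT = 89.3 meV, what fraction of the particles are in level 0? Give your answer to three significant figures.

Eᵢ/kT = 0, 0.57223, 1.4558.
Z = Σ e^(−Eᵢ/kT) = e^(−0) + e^(−0.57223) + e^(−1.4558) = 1.0000 + 0.56427 + 0.23321 = 1.7975.
P₀ = e^(−E₀/kT) / Z = 1.0000/1.7975 = 0.556.

0.556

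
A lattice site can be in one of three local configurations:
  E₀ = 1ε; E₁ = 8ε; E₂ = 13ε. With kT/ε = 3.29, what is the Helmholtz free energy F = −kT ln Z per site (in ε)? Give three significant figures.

0.554 ε

Eᵢ/kT = 0.30395, 2.4316, 3.9514.
Z = Σ e^(−Eᵢ/kT) = e^(−0.30395) + e^(−2.4316) + e^(−3.9514) = 0.73790 + 0.087896 + 0.019228 = 0.84502.
F = −kT ln Z = −3.29 × ln(0.84502) = −3.29 × -0.16839 = 0.554 ε.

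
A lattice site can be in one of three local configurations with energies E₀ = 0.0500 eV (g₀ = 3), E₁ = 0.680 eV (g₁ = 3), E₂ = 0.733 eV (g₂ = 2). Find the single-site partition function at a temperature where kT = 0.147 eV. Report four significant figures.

Eᵢ/kT = 0.340136, 4.62585, 4.98639.
Z = Σ gᵢe^(−Eᵢ/kT) = 3·e^(−0.340136) + 3·e^(−4.62585) + 2·e^(−4.98639) = 2.13502 + 0.0293860 + 0.0136606 = 2.17807.

Z = 2.178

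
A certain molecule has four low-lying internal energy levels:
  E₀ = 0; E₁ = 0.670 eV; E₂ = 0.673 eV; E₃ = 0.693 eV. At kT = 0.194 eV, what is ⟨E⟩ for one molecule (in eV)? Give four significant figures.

0.05649 eV

Eᵢ/kT = 0, 3.45361, 3.46907, 3.57216.
Z = Σ e^(−Eᵢ/kT) = e^(−0) + e^(−3.45361) + e^(−3.46907) + e^(−3.57216) = 1.00000 + 0.0316312 + 0.0311460 + 0.0280951 = 1.09087.
⟨E⟩ = Σ Eᵢ e^(−Eᵢ/kT) / Z = (0·1.00000 + 0.670·0.0316312 + 0.673·0.0311460 + 0.693·0.0280951) / 1.09087 = 0.05649 eV.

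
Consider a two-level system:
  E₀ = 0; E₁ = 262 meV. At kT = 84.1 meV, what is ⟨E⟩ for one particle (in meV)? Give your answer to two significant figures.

11 meV

Eᵢ/kT = 0, 3.115.
Z = Σ e^(−Eᵢ/kT) = e^(−0) + e^(−3.115) = 1.000 + 0.04438 = 1.044.
⟨E⟩ = Σ Eᵢ e^(−Eᵢ/kT) / Z = (0·1.000 + 262·0.04438) / 1.044 = 11 meV.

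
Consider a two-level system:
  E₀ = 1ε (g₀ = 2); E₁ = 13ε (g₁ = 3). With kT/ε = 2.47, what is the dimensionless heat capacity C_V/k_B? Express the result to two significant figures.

0.27

Eᵢ/kT = 0.4049, 5.263.
Z = Σ gᵢe^(−Eᵢ/kT) = 2·e^(−0.4049) + 3·e^(−5.263) = 1.334 + 0.01554 = 1.350.
⟨E⟩ = 1.138 ε, ⟨E²⟩ = 2.934 ε².
C_V/k_B = (⟨E²⟩ − ⟨E⟩²)/(kT)² = (2.934 − 1.295)/6.101 = 0.27.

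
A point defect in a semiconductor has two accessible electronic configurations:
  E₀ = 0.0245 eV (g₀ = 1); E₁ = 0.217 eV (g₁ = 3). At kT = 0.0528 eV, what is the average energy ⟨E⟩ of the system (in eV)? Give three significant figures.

Eᵢ/kT = 0.46402, 4.1098.
Z = Σ gᵢe^(−Eᵢ/kT) = 1·e^(−0.46402) + 3·e^(−4.1098) = 0.62875 + 0.049233 = 0.67798.
⟨E⟩ = Σ Eᵢ gᵢe^(−Eᵢ/kT) / Z = (0.0245·0.62875 + 0.217·0.049233) / 0.67798 = 0.0385 eV.

0.0385 eV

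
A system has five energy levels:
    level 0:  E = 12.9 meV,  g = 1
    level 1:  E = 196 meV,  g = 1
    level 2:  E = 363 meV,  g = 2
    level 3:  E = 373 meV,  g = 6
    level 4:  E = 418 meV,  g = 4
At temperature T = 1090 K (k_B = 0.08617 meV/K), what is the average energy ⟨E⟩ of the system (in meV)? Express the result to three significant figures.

k_BT = 0.08617 × 1090 K = 93.925 meV.
Eᵢ/kT = 0.13734, 2.0868, 3.8648, 3.9713, 4.4504.
Z = Σ gᵢe^(−Eᵢ/kT) = 1·e^(−0.13734) + 1·e^(−2.0868) + 2·e^(−3.8648) + 6·e^(−3.9713) + 4·e^(−4.4504) = 0.87167 + 0.12408 + 0.041934 + 0.11309 + 0.046696 = 1.1975.
⟨E⟩ = Σ Eᵢ gᵢe^(−Eᵢ/kT) / Z = (12.9·0.87167 + 196·0.12408 + 363·0.041934 + 373·0.11309 + 418·0.046696) / 1.1975 = 93.9 meV.

93.9 meV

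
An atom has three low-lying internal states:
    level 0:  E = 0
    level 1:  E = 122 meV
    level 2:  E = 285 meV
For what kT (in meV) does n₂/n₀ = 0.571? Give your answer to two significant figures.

n₂/n₀ = exp[−(E₂−E₀)/kT] = 0.571.
⇒ (E₂−E₀)/kT = ln(1/0.571) = ln(1.751) = 0.5602.
kT = 285 meV / 0.5602 = 510 meV.

510 meV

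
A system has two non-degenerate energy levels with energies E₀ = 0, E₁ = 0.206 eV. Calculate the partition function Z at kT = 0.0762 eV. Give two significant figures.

Z = 1.1

Eᵢ/kT = 0, 2.703.
Z = Σ e^(−Eᵢ/kT) = e^(−0) + e^(−2.703) = 1.000 + 0.06700 = 1.067.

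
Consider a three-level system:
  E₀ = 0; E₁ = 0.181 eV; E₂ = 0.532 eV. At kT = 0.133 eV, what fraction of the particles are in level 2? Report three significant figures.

0.0144

Eᵢ/kT = 0, 1.3609, 4.0000.
Z = Σ e^(−Eᵢ/kT) = e^(−0) + e^(−1.3609) + e^(−4.0000) = 1.0000 + 0.25643 + 0.018316 = 1.2747.
P₂ = e^(−E₂/kT) / Z = 0.018316/1.2747 = 0.0144.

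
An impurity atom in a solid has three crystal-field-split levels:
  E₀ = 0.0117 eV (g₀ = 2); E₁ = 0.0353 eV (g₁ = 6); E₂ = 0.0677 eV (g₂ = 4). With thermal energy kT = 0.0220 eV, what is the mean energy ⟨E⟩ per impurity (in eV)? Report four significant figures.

0.02682 eV

Eᵢ/kT = 0.531818, 1.60455, 3.07727.
Z = Σ gᵢe^(−Eᵢ/kT) = 2·e^(−0.531818) + 6·e^(−1.60455) + 4·e^(−3.07727) = 1.17507 + 1.20588 + 0.184340 = 2.56529.
⟨E⟩ = Σ Eᵢ gᵢe^(−Eᵢ/kT) / Z = (0.0117·1.17507 + 0.0353·1.20588 + 0.0677·0.184340) / 2.56529 = 0.02682 eV.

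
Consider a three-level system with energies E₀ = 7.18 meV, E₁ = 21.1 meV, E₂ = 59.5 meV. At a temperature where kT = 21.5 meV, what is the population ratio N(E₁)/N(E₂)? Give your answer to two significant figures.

6.0

n₁/n₂ = exp[−(E₁−E₂)/kT] = exp(−(-38.4 meV)/(21.5 meV)) = exp(1.786) = 6.0.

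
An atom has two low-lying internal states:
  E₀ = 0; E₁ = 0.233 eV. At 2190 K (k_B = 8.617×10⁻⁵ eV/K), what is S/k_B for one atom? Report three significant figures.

k_BT = 8.617×10⁻⁵ × 2190 K = 0.18871 eV.
Eᵢ/kT = 0, 1.2347.
Z = Σ e^(−Eᵢ/kT) = e^(−0) + e^(−1.2347) = 1.0000 + 0.29092 = 1.2909.
⟨E⟩ = Σ EᵢPᵢ = 0.052509 eV.
S/k_B = ln Z + ⟨E⟩/kT = ln(1.2909) + 0.052509/0.18871 = 0.25534 + 0.27825 = 0.534.

0.534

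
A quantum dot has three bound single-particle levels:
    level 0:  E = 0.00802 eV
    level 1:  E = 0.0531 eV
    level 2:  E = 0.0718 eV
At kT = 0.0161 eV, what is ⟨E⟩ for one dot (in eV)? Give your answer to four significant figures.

Eᵢ/kT = 0.498137, 3.29814, 4.45963.
Z = Σ e^(−Eᵢ/kT) = e^(−0.498137) + e^(−3.29814) + e^(−4.45963) = 0.607662 + 0.0369518 + 0.0115666 = 0.656180.
⟨E⟩ = Σ Eᵢ e^(−Eᵢ/kT) / Z = (0.00802·0.607662 + 0.0531·0.0369518 + 0.0718·0.0115666) / 0.656180 = 0.01168 eV.

0.01168 eV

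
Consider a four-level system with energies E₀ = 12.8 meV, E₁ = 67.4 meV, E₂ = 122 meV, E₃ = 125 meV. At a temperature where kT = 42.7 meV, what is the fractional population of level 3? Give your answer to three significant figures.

0.0506

Eᵢ/kT = 0.29977, 1.5785, 2.8571, 2.9274.
Z = Σ e^(−Eᵢ/kT) = e^(−0.29977) + e^(−1.5785) + e^(−2.8571) + e^(−2.9274) = 0.74099 + 0.20628 + 0.057435 + 0.053536 = 1.0582.
P₃ = e^(−E₃/kT) / Z = 0.053536/1.0582 = 0.0506.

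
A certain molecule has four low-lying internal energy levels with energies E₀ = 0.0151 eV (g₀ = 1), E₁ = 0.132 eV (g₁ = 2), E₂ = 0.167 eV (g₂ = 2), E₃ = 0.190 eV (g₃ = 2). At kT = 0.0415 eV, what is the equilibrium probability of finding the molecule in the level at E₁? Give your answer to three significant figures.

0.0996

Eᵢ/kT = 0.36386, 3.1807, 4.0241, 4.5783.
Z = Σ gᵢe^(−Eᵢ/kT) = 1·e^(−0.36386) + 2·e^(−3.1807) + 2·e^(−4.0241) + 2·e^(−4.5783) = 0.69499 + 0.083113 + 0.035759 + 0.020545 = 0.83441.
P₁ = g₁ e^(−E₁/kT) / Z = 0.083113/0.83441 = 0.0996.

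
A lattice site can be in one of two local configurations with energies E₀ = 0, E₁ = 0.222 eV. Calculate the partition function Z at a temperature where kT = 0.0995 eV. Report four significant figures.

Z = 1.107

Eᵢ/kT = 0, 2.23116.
Z = Σ e^(−Eᵢ/kT) = e^(−0) + e^(−2.23116) = 1.00000 + 0.107404 = 1.10740.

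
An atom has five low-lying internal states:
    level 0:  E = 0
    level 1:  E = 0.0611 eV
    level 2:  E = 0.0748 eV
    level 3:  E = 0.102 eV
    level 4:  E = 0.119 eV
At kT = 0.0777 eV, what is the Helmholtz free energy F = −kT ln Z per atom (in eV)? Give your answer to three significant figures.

Eᵢ/kT = 0, 0.78636, 0.96268, 1.3127, 1.5315.
Z = Σ e^(−Eᵢ/kT) = e^(−0) + e^(−0.78636) + e^(−0.96268) + e^(−1.3127) + e^(−1.5315) = 1.0000 + 0.45550 + 0.38187 + 0.26909 + 0.21621 = 2.3227.
F = −kT ln Z = −0.0777 × ln(2.3227) = −0.0777 × 0.84273 = -0.0655 eV.

-0.0655 eV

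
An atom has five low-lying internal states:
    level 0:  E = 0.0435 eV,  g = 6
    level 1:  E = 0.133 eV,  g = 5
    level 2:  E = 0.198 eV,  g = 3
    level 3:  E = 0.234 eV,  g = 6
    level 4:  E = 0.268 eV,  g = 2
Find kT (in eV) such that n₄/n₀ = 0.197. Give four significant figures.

0.4269 eV

n₄/n₀ = (g₄/g₀) exp[−(E₄−E₀)/kT] = 0.197.
⇒ (E₄−E₀)/kT = ln((2/6)/0.197) = ln(1.69205) = 0.525941.
kT = 0.2245 eV / 0.525941 = 0.4269 eV.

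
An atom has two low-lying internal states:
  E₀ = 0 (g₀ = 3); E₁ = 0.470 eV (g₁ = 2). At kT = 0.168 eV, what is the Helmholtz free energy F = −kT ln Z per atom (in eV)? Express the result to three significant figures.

Eᵢ/kT = 0, 2.7976.
Z = Σ gᵢe^(−Eᵢ/kT) = 3·e^(−0) + 2·e^(−2.7976) = 3.0000 + 0.12191 = 3.1219.
F = −kT ln Z = −0.168 × ln(3.1219) = −0.168 × 1.1384 = -0.191 eV.

-0.191 eV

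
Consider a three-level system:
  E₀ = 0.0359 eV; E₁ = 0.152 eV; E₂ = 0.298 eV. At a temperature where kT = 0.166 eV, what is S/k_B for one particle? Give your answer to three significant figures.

Eᵢ/kT = 0.21627, 0.91566, 1.7952.
Z = Σ e^(−Eᵢ/kT) = e^(−0.21627) + e^(−0.91566) + e^(−1.7952) = 0.80552 + 0.40025 + 0.16609 = 1.3719.
⟨E⟩ = Σ EᵢPᵢ = 0.10150 eV.
S/k_B = ln Z + ⟨E⟩/kT = ln(1.3719) + 0.10150/0.166 = 0.31620 + 0.61145 = 0.928.

0.928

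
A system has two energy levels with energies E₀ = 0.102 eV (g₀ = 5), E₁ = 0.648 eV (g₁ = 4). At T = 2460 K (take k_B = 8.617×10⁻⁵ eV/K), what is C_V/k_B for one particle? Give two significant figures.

0.36

k_BT = 8.617×10⁻⁵ × 2460 K = 0.2120 eV.
Eᵢ/kT = 0.4811, 3.057.
Z = Σ gᵢe^(−Eᵢ/kT) = 5·e^(−0.4811) + 4·e^(−3.057) = 3.091 + 0.1881 = 3.279.
⟨E⟩ = 0.1333 eV, ⟨E²⟩ = 0.03390 eV².
C_V/k_B = (⟨E²⟩ − ⟨E⟩²)/(kT)² = (0.03390 − 0.01777)/0.04494 = 0.36.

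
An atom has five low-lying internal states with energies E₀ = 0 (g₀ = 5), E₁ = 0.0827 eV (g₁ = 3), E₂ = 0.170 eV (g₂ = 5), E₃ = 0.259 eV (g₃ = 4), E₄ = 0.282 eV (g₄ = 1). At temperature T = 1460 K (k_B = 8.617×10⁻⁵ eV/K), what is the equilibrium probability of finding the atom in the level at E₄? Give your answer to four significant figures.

0.01256

k_BT = 8.617×10⁻⁵ × 1460 K = 0.125808 eV.
Eᵢ/kT = 0, 0.657351, 1.35127, 2.05869, 2.24151.
Z = Σ gᵢe^(−Eᵢ/kT) = 5·e^(−0) + 3·e^(−0.657351) + 5·e^(−1.35127) + 4·e^(−2.05869) + 1·e^(−2.24151) = 5.00000 + 1.55467 + 1.29456 + 0.510484 + 0.106298 = 8.46601.
P₄ = g₄ e^(−E₄/kT) / Z = 0.106298/8.46601 = 0.01256.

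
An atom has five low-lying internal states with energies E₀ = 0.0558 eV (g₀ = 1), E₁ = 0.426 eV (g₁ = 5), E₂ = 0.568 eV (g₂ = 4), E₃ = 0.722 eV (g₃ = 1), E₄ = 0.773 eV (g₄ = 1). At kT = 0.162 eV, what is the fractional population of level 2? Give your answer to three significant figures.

Eᵢ/kT = 0.34444, 2.6296, 3.5062, 4.4568, 4.7716.
Z = Σ gᵢe^(−Eᵢ/kT) = 1·e^(−0.34444) + 5·e^(−2.6296) + 4·e^(−3.5062) + 1·e^(−4.4568) + 1·e^(−4.7716) = 0.70862 + 0.36054 + 0.12004 + 0.011599 + 0.0084668 = 1.2093.
P₂ = g₂ e^(−E₂/kT) / Z = 0.12004/1.2093 = 0.0993.

0.0993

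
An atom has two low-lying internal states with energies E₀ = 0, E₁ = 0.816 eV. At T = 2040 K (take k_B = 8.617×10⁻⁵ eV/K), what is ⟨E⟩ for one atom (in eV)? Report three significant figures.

0.00779 eV

k_BT = 8.617×10⁻⁵ × 2040 K = 0.17579 eV.
Eᵢ/kT = 0, 4.6419.
Z = Σ e^(−Eᵢ/kT) = e^(−0) + e^(−4.6419) = 1.0000 + 0.0096394 = 1.0096.
⟨E⟩ = Σ Eᵢ e^(−Eᵢ/kT) / Z = (0·1.0000 + 0.816·0.0096394) / 1.0096 = 0.00779 eV.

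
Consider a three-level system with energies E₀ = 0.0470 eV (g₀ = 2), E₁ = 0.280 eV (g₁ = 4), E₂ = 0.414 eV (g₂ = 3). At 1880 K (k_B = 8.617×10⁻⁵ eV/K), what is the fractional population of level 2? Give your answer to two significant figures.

0.095

k_BT = 8.617×10⁻⁵ × 1880 K = 0.1620 eV.
Eᵢ/kT = 0.2901, 1.728, 2.556.
Z = Σ gᵢe^(−Eᵢ/kT) = 2·e^(−0.2901) + 4·e^(−1.728) + 3·e^(−2.556) = 1.496 + 0.7106 + 0.2328 = 2.439.
P₂ = g₂ e^(−E₂/kT) / Z = 0.2328/2.439 = 0.095.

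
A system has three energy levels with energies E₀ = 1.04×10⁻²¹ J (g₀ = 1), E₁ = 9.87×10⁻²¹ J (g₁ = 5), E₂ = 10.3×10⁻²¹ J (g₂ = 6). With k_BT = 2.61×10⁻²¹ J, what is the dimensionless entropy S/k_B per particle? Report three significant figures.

Eᵢ/kT = 0.39847, 3.7816, 3.9464.
Z = Σ gᵢe^(−Eᵢ/kT) = 1·e^(−0.39847) + 5·e^(−3.7816) + 6·e^(−3.9464) = 0.67135 + 0.11393 + 0.11594 = 0.90122.
⟨E⟩ = Σ EᵢPᵢ = 3.3475 ×10⁻²¹ J.
S/k_B = ln Z + ⟨E⟩/kT = ln(0.90122) + 3.3475/2.61 = -0.10401 + 1.2826 = 1.18.

1.18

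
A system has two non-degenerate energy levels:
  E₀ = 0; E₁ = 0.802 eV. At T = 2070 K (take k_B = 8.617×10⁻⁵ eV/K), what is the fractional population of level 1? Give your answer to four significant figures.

k_BT = 8.617×10⁻⁵ × 2070 K = 0.178372 eV.
Eᵢ/kT = 0, 4.49622.
Z = Σ e^(−Eᵢ/kT) = e^(−0) + e^(−4.49622) = 1.00000 + 0.0111511 = 1.01115.
P₁ = e^(−E₁/kT) / Z = 0.0111511/1.01115 = 0.01103.

0.01103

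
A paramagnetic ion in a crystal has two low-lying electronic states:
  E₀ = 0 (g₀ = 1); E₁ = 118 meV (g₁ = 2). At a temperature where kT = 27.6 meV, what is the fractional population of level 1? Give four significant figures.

Eᵢ/kT = 0, 4.27536.
Z = Σ gᵢe^(−Eᵢ/kT) = 1·e^(−0) + 2·e^(−4.27536) = 1.00000 + 0.0278141 = 1.02781.
P₁ = g₁ e^(−E₁/kT) / Z = 0.0278141/1.02781 = 0.02706.

0.02706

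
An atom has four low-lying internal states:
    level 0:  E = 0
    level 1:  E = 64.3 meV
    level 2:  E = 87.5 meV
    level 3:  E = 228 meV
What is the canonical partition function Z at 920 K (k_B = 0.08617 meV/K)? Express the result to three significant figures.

Z = 1.83

k_BT = 0.08617 × 920 K = 79.276 meV.
Eᵢ/kT = 0, 0.81109, 1.1037, 2.8760.
Z = Σ e^(−Eᵢ/kT) = e^(−0) + e^(−0.81109) + e^(−1.1037) + e^(−2.8760) = 1.0000 + 0.44437 + 0.33164 + 0.056360 = 1.8324.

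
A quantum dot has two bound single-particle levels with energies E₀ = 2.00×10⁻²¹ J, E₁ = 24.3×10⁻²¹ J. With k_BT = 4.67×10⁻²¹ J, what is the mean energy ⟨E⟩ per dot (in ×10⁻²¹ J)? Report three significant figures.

2.19 ×10⁻²¹ J

Eᵢ/kT = 0.42827, 5.2034.
Z = Σ e^(−Eᵢ/kT) = e^(−0.42827) + e^(−5.2034) = 0.65164 + 0.0054978 = 0.65714.
⟨E⟩ = Σ Eᵢ e^(−Eᵢ/kT) / Z = (2.00·0.65164 + 24.3·0.0054978) / 0.65714 = 2.19 ×10⁻²¹ J.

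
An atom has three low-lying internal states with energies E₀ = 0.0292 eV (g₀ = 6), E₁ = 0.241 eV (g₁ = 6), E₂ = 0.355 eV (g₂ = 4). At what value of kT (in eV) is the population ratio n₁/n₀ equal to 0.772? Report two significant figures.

n₁/n₀ = (g₁/g₀) exp[−(E₁−E₀)/kT] = 0.772.
⇒ (E₁−E₀)/kT = ln((6/6)/0.772) = ln(1.295) = 0.2585.
kT = 0.2118 eV / 0.2585 = 0.82 eV.

0.82 eV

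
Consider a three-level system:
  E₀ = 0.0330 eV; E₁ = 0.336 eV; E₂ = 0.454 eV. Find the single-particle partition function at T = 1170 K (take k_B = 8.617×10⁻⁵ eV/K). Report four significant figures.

Z = 0.7676

k_BT = 8.617×10⁻⁵ × 1170 K = 0.100819 eV.
Eᵢ/kT = 0.327319, 3.33271, 4.50312.
Z = Σ e^(−Eᵢ/kT) = e^(−0.327319) + e^(−3.33271) + e^(−4.50312) = 0.720854 + 0.0356962 + 0.0110744 = 0.767625.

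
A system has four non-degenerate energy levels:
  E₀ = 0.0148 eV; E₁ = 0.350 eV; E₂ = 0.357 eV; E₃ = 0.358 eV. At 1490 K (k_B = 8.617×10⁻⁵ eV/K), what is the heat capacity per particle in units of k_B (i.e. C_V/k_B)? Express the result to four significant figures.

1.013

k_BT = 8.617×10⁻⁵ × 1490 K = 0.128393 eV.
Eᵢ/kT = 0.115271, 2.72601, 2.78053, 2.78831.
Z = Σ e^(−Eᵢ/kT) = e^(−0.115271) + e^(−2.72601) + e^(−2.78053) + e^(−2.78831) = 0.891125 + 0.0654800 + 0.0620056 + 0.0615251 = 1.08014.
⟨E⟩ = 0.0743132 eV, ⟨E²⟩ = 0.0222234 eV².
C_V/k_B = (⟨E²⟩ − ⟨E⟩²)/(kT)² = (0.0222234 − 0.00552245)/0.0164848 = 1.013.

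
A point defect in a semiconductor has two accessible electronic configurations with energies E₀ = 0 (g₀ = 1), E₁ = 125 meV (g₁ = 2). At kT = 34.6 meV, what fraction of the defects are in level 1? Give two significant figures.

0.051

Eᵢ/kT = 0, 3.613.
Z = Σ gᵢe^(−Eᵢ/kT) = 1·e^(−0) + 2·e^(−3.613) = 1.000 + 0.05394 = 1.054.
P₁ = g₁ e^(−E₁/kT) / Z = 0.05394/1.054 = 0.051.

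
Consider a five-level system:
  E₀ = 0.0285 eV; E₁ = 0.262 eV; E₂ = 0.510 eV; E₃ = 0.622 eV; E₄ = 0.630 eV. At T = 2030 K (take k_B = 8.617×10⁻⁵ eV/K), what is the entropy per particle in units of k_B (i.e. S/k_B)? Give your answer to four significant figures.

k_BT = 8.617×10⁻⁵ × 2030 K = 0.174925 eV.
Eᵢ/kT = 0.162927, 1.49778, 2.91554, 3.55581, 3.60154.
Z = Σ e^(−Eᵢ/kT) = e^(−0.162927) + e^(−1.49778) + e^(−2.91554) + e^(−3.55581) + e^(−3.60154) = 0.849653 + 0.223626 + 0.0541748 + 0.0285582 + 0.0272817 = 1.18329.
⟨E⟩ = Σ EᵢPᵢ = 0.122865 eV.
S/k_B = ln Z + ⟨E⟩/kT = ln(1.18329) + 0.122865/0.174925 = 0.168299 + 0.702387 = 0.8707.

0.8707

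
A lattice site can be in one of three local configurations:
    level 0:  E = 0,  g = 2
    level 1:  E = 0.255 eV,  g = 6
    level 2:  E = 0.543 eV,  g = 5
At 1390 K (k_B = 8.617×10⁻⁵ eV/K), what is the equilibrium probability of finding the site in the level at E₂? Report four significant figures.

k_BT = 8.617×10⁻⁵ × 1390 K = 0.119776 eV.
Eᵢ/kT = 0, 2.12897, 4.53346.
Z = Σ gᵢe^(−Eᵢ/kT) = 2·e^(−0) + 6·e^(−2.12897) + 5·e^(−4.53346) = 2.00000 + 0.713759 + 0.0537172 = 2.76748.
P₂ = g₂ e^(−E₂/kT) / Z = 0.0537172/2.76748 = 0.01941.

0.01941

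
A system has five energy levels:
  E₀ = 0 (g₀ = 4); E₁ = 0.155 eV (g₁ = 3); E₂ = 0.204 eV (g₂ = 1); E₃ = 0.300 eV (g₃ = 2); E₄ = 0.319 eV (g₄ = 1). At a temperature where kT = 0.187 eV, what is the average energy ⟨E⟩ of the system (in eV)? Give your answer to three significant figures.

0.0723 eV

Eᵢ/kT = 0, 0.82888, 1.0909, 1.6043, 1.7059.
Z = Σ gᵢe^(−Eᵢ/kT) = 4·e^(−0) + 3·e^(−0.82888) + 1·e^(−1.0909) + 2·e^(−1.6043) + 1·e^(−1.7059) = 4.0000 + 1.3096 + 0.33591 + 0.40206 + 0.18161 = 6.2292.
⟨E⟩ = Σ Eᵢ gᵢe^(−Eᵢ/kT) / Z = (0·4.0000 + 0.155·1.3096 + 0.204·0.33591 + 0.300·0.40206 + 0.319·0.18161) / 6.2292 = 0.0723 eV.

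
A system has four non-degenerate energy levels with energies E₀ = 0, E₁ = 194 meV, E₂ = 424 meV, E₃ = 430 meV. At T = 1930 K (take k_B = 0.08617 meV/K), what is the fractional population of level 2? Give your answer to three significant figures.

k_BT = 0.08617 × 1930 K = 166.31 meV.
Eᵢ/kT = 0, 1.1665, 2.5495, 2.5855.
Z = Σ e^(−Eᵢ/kT) = e^(−0) + e^(−1.1665) + e^(−2.5495) + e^(−2.5855) = 1.0000 + 0.31146 + 0.078121 + 0.075358 = 1.4649.
P₂ = e^(−E₂/kT) / Z = 0.078121/1.4649 = 0.0533.

0.0533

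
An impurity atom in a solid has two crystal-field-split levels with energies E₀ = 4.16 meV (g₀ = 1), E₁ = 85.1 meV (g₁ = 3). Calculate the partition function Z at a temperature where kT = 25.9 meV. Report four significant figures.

Eᵢ/kT = 0.160618, 3.28571.
Z = Σ gᵢe^(−Eᵢ/kT) = 1·e^(−0.160618) + 3·e^(−3.28571) = 0.851617 + 0.112242 = 0.963859.

Z = 0.9639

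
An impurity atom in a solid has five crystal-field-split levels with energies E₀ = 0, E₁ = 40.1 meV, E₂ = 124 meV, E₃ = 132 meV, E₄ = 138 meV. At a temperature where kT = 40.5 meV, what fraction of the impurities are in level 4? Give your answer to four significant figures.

0.02223

Eᵢ/kT = 0, 0.990123, 3.06173, 3.25926, 3.40741.
Z = Σ e^(−Eᵢ/kT) = e^(−0) + e^(−0.990123) + e^(−3.06173) + e^(−3.25926) + e^(−3.40741) = 1.00000 + 0.371531 + 0.0468066 + 0.0384168 + 0.0331269 = 1.48988.
P₄ = e^(−E₄/kT) / Z = 0.0331269/1.48988 = 0.02223.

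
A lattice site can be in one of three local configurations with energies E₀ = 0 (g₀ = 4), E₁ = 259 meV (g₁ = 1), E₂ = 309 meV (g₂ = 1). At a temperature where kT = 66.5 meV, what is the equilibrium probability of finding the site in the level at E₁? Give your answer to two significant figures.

Eᵢ/kT = 0, 3.895, 4.647.
Z = Σ gᵢe^(−Eᵢ/kT) = 4·e^(−0) + 1·e^(−3.895) + 1·e^(−4.647) = 4.000 + 0.02034 + 0.009590 = 4.030.
P₁ = g₁ e^(−E₁/kT) / Z = 0.02034/4.030 = 0.0050.

0.0050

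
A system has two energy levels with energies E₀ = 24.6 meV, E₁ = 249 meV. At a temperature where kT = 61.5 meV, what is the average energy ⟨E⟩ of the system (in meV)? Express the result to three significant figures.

30.3 meV

Eᵢ/kT = 0.40000, 4.0488.
Z = Σ e^(−Eᵢ/kT) = e^(−0.40000) + e^(−4.0488) = 0.67032 + 0.017443 = 0.68776.
⟨E⟩ = Σ Eᵢ e^(−Eᵢ/kT) / Z = (24.6·0.67032 + 249·0.017443) / 0.68776 = 30.3 meV.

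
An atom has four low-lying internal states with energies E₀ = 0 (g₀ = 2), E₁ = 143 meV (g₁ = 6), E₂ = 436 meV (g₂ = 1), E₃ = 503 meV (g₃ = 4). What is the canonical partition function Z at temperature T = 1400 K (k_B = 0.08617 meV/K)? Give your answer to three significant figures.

k_BT = 0.08617 × 1400 K = 120.64 meV.
Eᵢ/kT = 0, 1.1853, 3.6141, 4.1694.
Z = Σ gᵢe^(−Eᵢ/kT) = 2·e^(−0) + 6·e^(−1.1853) + 1·e^(−3.6141) + 4·e^(−4.1694) = 2.0000 + 1.8339 + 0.026941 + 0.061846 = 3.9227.

Z = 3.92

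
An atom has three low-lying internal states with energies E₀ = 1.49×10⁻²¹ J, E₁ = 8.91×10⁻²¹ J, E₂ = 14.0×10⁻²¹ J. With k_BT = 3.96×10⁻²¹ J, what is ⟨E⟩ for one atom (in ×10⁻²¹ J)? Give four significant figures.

Eᵢ/kT = 0.376263, 2.25000, 3.53535.
Z = Σ e^(−Eᵢ/kT) = e^(−0.376263) + e^(−2.25000) + e^(−3.53535) = 0.686422 + 0.105399 + 0.0291486 = 0.820970.
⟨E⟩ = Σ Eᵢ e^(−Eᵢ/kT) / Z = (1.49·0.686422 + 8.91·0.105399 + 14.0·0.0291486) / 0.820970 = 2.887 ×10⁻²¹ J.

2.887 ×10⁻²¹ J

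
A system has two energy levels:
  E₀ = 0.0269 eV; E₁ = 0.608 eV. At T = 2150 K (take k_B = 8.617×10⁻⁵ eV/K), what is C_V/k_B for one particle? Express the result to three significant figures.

k_BT = 8.617×10⁻⁵ × 2150 K = 0.18527 eV.
Eᵢ/kT = 0.14519, 3.2817.
Z = Σ e^(−Eᵢ/kT) = e^(−0.14519) + e^(−3.2817) = 0.86486 + 0.037564 = 0.90242.
⟨E⟩ = 0.051089 eV, ⟨E²⟩ = 0.016081 eV².
C_V/k_B = (⟨E²⟩ − ⟨E⟩²)/(kT)² = (0.016081 − 0.0026101)/0.034325 = 0.392.

0.392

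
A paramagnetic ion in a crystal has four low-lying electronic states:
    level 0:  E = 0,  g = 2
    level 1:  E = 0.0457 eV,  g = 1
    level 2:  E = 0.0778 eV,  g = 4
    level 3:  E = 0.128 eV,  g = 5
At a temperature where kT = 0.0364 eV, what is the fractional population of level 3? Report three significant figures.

0.0511

Eᵢ/kT = 0, 1.2555, 2.1374, 3.5165.
Z = Σ gᵢe^(−Eᵢ/kT) = 2·e^(−0) + 1·e^(−1.2555) + 4·e^(−2.1374) + 5·e^(−3.5165) = 2.0000 + 0.28493 + 0.47184 + 0.14852 = 2.9053.
P₃ = g₃ e^(−E₃/kT) / Z = 0.14852/2.9053 = 0.0511.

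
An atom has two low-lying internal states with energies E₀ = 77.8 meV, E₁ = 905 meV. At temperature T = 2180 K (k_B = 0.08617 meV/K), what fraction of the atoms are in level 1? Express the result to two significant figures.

0.012

k_BT = 0.08617 × 2180 K = 187.9 meV.
Eᵢ/kT = 0.4141, 4.816.
Z = Σ e^(−Eᵢ/kT) = e^(−0.4141) + e^(−4.816) = 0.6609 + 0.008099 = 0.6690.
P₁ = e^(−E₁/kT) / Z = 0.008099/0.6690 = 0.012.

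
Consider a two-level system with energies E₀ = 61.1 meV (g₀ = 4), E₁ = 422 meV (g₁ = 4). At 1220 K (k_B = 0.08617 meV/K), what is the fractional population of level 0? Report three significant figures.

k_BT = 0.08617 × 1220 K = 105.13 meV.
Eᵢ/kT = 0.58119, 4.0141.
Z = Σ gᵢe^(−Eᵢ/kT) = 4·e^(−0.58119) + 4·e^(−4.0141) = 2.2369 + 0.072237 = 2.3091.
P₀ = g₀ e^(−E₀/kT) / Z = 2.2369/2.3091 = 0.969.

0.969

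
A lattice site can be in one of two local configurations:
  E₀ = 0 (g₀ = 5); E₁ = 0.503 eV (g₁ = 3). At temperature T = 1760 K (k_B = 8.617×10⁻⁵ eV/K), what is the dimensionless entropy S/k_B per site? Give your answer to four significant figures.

1.702

k_BT = 8.617×10⁻⁵ × 1760 K = 0.151659 eV.
Eᵢ/kT = 0, 3.31665.
Z = Σ gᵢe^(−Eᵢ/kT) = 5·e^(−0) + 3·e^(−3.31665) = 5.00000 + 0.108822 = 5.10882.
⟨E⟩ = Σ EᵢPᵢ = 0.0107143 eV.
S/k_B = ln Z + ⟨E⟩/kT = ln(5.10882) + 0.0107143/0.151659 = 1.63097 + 0.0706473 = 1.702.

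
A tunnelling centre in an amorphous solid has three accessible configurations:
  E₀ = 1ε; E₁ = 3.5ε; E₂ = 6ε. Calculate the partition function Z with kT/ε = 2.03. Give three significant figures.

Eᵢ/kT = 0.49261, 1.7241, 2.9557.
Z = Σ e^(−Eᵢ/kT) = e^(−0.49261) + e^(−1.7241) + e^(−2.9557) = 0.61103 + 0.17833 + 0.052042 = 0.84140.

Z = 0.841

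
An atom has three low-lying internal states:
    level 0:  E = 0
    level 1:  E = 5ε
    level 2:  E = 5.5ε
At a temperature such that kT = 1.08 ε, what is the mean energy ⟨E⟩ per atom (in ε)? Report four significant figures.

0.08128 ε

Eᵢ/kT = 0, 4.62963, 5.09259.
Z = Σ e^(−Eᵢ/kT) = e^(−0) + e^(−4.62963) + e^(−5.09259) = 1.00000 + 0.00975837 + 0.00614209 = 1.01590.
⟨E⟩ = Σ Eᵢ e^(−Eᵢ/kT) / Z = (0·1.00000 + 5·0.00975837 + 5.5·0.00614209) / 1.01590 = 0.08128 ε.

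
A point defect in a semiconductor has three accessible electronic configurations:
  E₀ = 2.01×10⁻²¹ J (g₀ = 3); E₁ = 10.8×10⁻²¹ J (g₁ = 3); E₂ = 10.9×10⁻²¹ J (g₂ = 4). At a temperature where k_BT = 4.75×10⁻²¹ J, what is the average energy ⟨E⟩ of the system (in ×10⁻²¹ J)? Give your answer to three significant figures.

4.36 ×10⁻²¹ J

Eᵢ/kT = 0.42316, 2.2737, 2.2947.
Z = Σ gᵢe^(−Eᵢ/kT) = 3·e^(−0.42316) + 3·e^(−2.2737) + 4·e^(−2.2947) = 1.9649 + 0.30879 + 0.40317 = 2.6769.
⟨E⟩ = Σ Eᵢ gᵢe^(−Eᵢ/kT) / Z = (2.01·1.9649 + 10.8·0.30879 + 10.9·0.40317) / 2.6769 = 4.36 ×10⁻²¹ J.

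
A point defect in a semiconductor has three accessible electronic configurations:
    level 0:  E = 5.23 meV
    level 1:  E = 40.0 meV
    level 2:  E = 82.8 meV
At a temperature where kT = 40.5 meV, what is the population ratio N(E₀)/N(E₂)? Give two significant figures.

n₀/n₂ = exp[−(E₀−E₂)/kT] = exp(−(-77.57 meV)/(40.5 meV)) = exp(1.915) = 6.8.

6.8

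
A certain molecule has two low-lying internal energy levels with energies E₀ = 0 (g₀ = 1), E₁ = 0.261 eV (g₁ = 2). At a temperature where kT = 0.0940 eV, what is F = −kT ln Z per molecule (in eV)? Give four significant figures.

-0.01103 eV

Eᵢ/kT = 0, 2.77660.
Z = Σ gᵢe^(−Eᵢ/kT) = 1·e^(−0) + 2·e^(−2.77660) = 1.00000 + 0.124500 = 1.12450.
F = −kT ln Z = −0.0940 × ln(1.12450) = −0.0940 × 0.117338 = -0.01103 eV.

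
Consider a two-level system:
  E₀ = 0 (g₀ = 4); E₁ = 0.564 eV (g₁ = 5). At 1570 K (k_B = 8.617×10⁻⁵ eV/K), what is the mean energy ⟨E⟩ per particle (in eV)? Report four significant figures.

0.01070 eV

k_BT = 8.617×10⁻⁵ × 1570 K = 0.135287 eV.
Eᵢ/kT = 0, 4.16891.
Z = Σ gᵢe^(−Eᵢ/kT) = 4·e^(−0) + 5·e^(−4.16891) = 4.00000 + 0.0773456 = 4.07735.
⟨E⟩ = Σ Eᵢ gᵢe^(−Eᵢ/kT) / Z = (0·4.00000 + 0.564·0.0773456) / 4.07735 = 0.01070 eV.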